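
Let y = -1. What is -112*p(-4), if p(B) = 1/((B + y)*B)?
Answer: -28/5 ≈ -5.6000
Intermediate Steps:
p(B) = 1/(B*(-1 + B)) (p(B) = 1/((B - 1)*B) = 1/((-1 + B)*B) = 1/(B*(-1 + B)))
-112*p(-4) = -112/((-4)*(-1 - 4)) = -(-28)/(-5) = -(-28)*(-1)/5 = -112*1/20 = -28/5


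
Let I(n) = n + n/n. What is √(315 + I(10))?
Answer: √326 ≈ 18.055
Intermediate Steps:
I(n) = 1 + n (I(n) = n + 1 = 1 + n)
√(315 + I(10)) = √(315 + (1 + 10)) = √(315 + 11) = √326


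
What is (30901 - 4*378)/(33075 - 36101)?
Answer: -29389/3026 ≈ -9.7122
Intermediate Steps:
(30901 - 4*378)/(33075 - 36101) = (30901 - 1512)/(-3026) = 29389*(-1/3026) = -29389/3026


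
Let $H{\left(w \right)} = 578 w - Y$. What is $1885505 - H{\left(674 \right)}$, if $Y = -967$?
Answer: $1494966$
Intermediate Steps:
$H{\left(w \right)} = 967 + 578 w$ ($H{\left(w \right)} = 578 w - -967 = 578 w + 967 = 967 + 578 w$)
$1885505 - H{\left(674 \right)} = 1885505 - \left(967 + 578 \cdot 674\right) = 1885505 - \left(967 + 389572\right) = 1885505 - 390539 = 1494966$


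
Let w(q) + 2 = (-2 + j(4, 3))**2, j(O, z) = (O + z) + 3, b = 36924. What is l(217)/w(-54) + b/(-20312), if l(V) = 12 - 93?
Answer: -245910/78709 ≈ -3.1243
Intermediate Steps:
j(O, z) = 3 + O + z
l(V) = -81
w(q) = 62 (w(q) = -2 + (-2 + (3 + 4 + 3))**2 = -2 + (-2 + 10)**2 = -2 + 8**2 = -2 + 64 = 62)
l(217)/w(-54) + b/(-20312) = -81/62 + 36924/(-20312) = -81*1/62 + 36924*(-1/20312) = -81/62 - 9231/5078 = -245910/78709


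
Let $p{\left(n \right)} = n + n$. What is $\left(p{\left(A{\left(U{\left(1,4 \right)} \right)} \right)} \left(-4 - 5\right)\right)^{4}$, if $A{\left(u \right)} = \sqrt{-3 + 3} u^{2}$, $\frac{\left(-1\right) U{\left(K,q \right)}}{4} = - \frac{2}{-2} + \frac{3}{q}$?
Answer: $0$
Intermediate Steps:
$U{\left(K,q \right)} = -4 - \frac{12}{q}$ ($U{\left(K,q \right)} = - 4 \left(- \frac{2}{-2} + \frac{3}{q}\right) = - 4 \left(\left(-2\right) \left(- \frac{1}{2}\right) + \frac{3}{q}\right) = - 4 \left(1 + \frac{3}{q}\right) = -4 - \frac{12}{q}$)
$A{\left(u \right)} = 0$ ($A{\left(u \right)} = \sqrt{0} u^{2} = 0 u^{2} = 0$)
$p{\left(n \right)} = 2 n$
$\left(p{\left(A{\left(U{\left(1,4 \right)} \right)} \right)} \left(-4 - 5\right)\right)^{4} = \left(2 \cdot 0 \left(-4 - 5\right)\right)^{4} = \left(0 \left(-9\right)\right)^{4} = 0^{4} = 0$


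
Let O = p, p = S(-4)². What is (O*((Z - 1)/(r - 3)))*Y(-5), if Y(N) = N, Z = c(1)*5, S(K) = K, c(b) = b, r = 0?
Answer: 320/3 ≈ 106.67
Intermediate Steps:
Z = 5 (Z = 1*5 = 5)
p = 16 (p = (-4)² = 16)
O = 16
(O*((Z - 1)/(r - 3)))*Y(-5) = (16*((5 - 1)/(0 - 3)))*(-5) = (16*(4/(-3)))*(-5) = (16*(4*(-⅓)))*(-5) = (16*(-4/3))*(-5) = -64/3*(-5) = 320/3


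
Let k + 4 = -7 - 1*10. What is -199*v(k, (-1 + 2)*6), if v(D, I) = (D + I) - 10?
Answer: 4975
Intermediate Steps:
k = -21 (k = -4 + (-7 - 1*10) = -4 + (-7 - 10) = -4 - 17 = -21)
v(D, I) = -10 + D + I
-199*v(k, (-1 + 2)*6) = -199*(-10 - 21 + (-1 + 2)*6) = -199*(-10 - 21 + 1*6) = -199*(-10 - 21 + 6) = -199*(-25) = 4975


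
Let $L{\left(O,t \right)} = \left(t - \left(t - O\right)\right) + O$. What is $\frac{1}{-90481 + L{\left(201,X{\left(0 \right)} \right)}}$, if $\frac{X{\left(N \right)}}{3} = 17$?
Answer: $- \frac{1}{90079} \approx -1.1101 \cdot 10^{-5}$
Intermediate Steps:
$X{\left(N \right)} = 51$ ($X{\left(N \right)} = 3 \cdot 17 = 51$)
$L{\left(O,t \right)} = 2 O$ ($L{\left(O,t \right)} = \left(t + \left(O - t\right)\right) + O = O + O = 2 O$)
$\frac{1}{-90481 + L{\left(201,X{\left(0 \right)} \right)}} = \frac{1}{-90481 + 2 \cdot 201} = \frac{1}{-90481 + 402} = \frac{1}{-90079} = - \frac{1}{90079}$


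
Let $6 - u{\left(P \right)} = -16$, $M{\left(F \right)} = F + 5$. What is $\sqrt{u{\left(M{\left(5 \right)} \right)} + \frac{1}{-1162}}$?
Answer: $\frac{\sqrt{29704206}}{1162} \approx 4.6903$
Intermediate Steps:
$M{\left(F \right)} = 5 + F$
$u{\left(P \right)} = 22$ ($u{\left(P \right)} = 6 - -16 = 6 + 16 = 22$)
$\sqrt{u{\left(M{\left(5 \right)} \right)} + \frac{1}{-1162}} = \sqrt{22 + \frac{1}{-1162}} = \sqrt{22 - \frac{1}{1162}} = \sqrt{\frac{25563}{1162}} = \frac{\sqrt{29704206}}{1162}$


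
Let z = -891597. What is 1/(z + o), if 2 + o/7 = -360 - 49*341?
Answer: -1/1011094 ≈ -9.8903e-7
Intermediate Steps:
o = -119497 (o = -14 + 7*(-360 - 49*341) = -14 + 7*(-360 - 16709) = -14 + 7*(-17069) = -14 - 119483 = -119497)
1/(z + o) = 1/(-891597 - 119497) = 1/(-1011094) = -1/1011094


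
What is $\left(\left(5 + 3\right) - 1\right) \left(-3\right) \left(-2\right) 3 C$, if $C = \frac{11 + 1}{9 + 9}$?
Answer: $84$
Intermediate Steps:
$C = \frac{2}{3}$ ($C = \frac{12}{18} = 12 \cdot \frac{1}{18} = \frac{2}{3} \approx 0.66667$)
$\left(\left(5 + 3\right) - 1\right) \left(-3\right) \left(-2\right) 3 C = \left(\left(5 + 3\right) - 1\right) \left(-3\right) \left(-2\right) 3 \cdot \frac{2}{3} = \left(8 - 1\right) 6 \cdot 3 \cdot \frac{2}{3} = 7 \cdot 18 \cdot \frac{2}{3} = 126 \cdot \frac{2}{3} = 84$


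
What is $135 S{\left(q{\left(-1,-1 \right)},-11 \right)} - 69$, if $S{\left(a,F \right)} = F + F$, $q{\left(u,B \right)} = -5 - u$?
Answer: $-3039$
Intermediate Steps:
$S{\left(a,F \right)} = 2 F$
$135 S{\left(q{\left(-1,-1 \right)},-11 \right)} - 69 = 135 \cdot 2 \left(-11\right) - 69 = 135 \left(-22\right) - 69 = -2970 - 69 = -3039$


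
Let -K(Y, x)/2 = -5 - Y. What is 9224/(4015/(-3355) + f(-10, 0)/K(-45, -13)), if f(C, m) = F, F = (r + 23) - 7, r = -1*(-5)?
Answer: -45013120/7121 ≈ -6321.2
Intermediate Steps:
r = 5
F = 21 (F = (5 + 23) - 7 = 28 - 7 = 21)
K(Y, x) = 10 + 2*Y (K(Y, x) = -2*(-5 - Y) = 10 + 2*Y)
f(C, m) = 21
9224/(4015/(-3355) + f(-10, 0)/K(-45, -13)) = 9224/(4015/(-3355) + 21/(10 + 2*(-45))) = 9224/(4015*(-1/3355) + 21/(10 - 90)) = 9224/(-73/61 + 21/(-80)) = 9224/(-73/61 + 21*(-1/80)) = 9224/(-73/61 - 21/80) = 9224/(-7121/4880) = 9224*(-4880/7121) = -45013120/7121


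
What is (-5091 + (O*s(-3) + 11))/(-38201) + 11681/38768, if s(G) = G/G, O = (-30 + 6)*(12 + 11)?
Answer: 664567257/1480976368 ≈ 0.44874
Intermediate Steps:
O = -552 (O = -24*23 = -552)
s(G) = 1
(-5091 + (O*s(-3) + 11))/(-38201) + 11681/38768 = (-5091 + (-552*1 + 11))/(-38201) + 11681/38768 = (-5091 + (-552 + 11))*(-1/38201) + 11681*(1/38768) = (-5091 - 541)*(-1/38201) + 11681/38768 = -5632*(-1/38201) + 11681/38768 = 5632/38201 + 11681/38768 = 664567257/1480976368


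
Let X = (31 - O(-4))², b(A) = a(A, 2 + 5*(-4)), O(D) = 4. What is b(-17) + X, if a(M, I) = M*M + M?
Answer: 1001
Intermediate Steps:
a(M, I) = M + M² (a(M, I) = M² + M = M + M²)
b(A) = A*(1 + A)
X = 729 (X = (31 - 1*4)² = (31 - 4)² = 27² = 729)
b(-17) + X = -17*(1 - 17) + 729 = -17*(-16) + 729 = 272 + 729 = 1001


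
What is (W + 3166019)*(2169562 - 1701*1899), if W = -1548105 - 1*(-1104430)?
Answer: -2887418773128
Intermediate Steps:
W = -443675 (W = -1548105 + 1104430 = -443675)
(W + 3166019)*(2169562 - 1701*1899) = (-443675 + 3166019)*(2169562 - 1701*1899) = 2722344*(2169562 - 3230199) = 2722344*(-1060637) = -2887418773128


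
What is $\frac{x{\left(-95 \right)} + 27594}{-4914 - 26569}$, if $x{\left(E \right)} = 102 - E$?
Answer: $- \frac{27791}{31483} \approx -0.88273$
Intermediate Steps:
$\frac{x{\left(-95 \right)} + 27594}{-4914 - 26569} = \frac{\left(102 - -95\right) + 27594}{-4914 - 26569} = \frac{\left(102 + 95\right) + 27594}{-31483} = \left(197 + 27594\right) \left(- \frac{1}{31483}\right) = 27791 \left(- \frac{1}{31483}\right) = - \frac{27791}{31483}$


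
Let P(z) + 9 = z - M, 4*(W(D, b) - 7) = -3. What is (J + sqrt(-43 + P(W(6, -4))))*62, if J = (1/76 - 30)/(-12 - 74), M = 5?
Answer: 1643/76 + 31*I*sqrt(203) ≈ 21.618 + 441.68*I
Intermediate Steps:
W(D, b) = 25/4 (W(D, b) = 7 + (1/4)*(-3) = 7 - 3/4 = 25/4)
J = 53/152 (J = (1/76 - 30)/(-86) = -2279/76*(-1/86) = 53/152 ≈ 0.34868)
P(z) = -14 + z (P(z) = -9 + (z - 1*5) = -9 + (z - 5) = -9 + (-5 + z) = -14 + z)
(J + sqrt(-43 + P(W(6, -4))))*62 = (53/152 + sqrt(-43 + (-14 + 25/4)))*62 = (53/152 + sqrt(-43 - 31/4))*62 = (53/152 + sqrt(-203/4))*62 = (53/152 + I*sqrt(203)/2)*62 = 1643/76 + 31*I*sqrt(203)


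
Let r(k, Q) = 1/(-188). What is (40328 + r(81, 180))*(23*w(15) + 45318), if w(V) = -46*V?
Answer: 55816203006/47 ≈ 1.1876e+9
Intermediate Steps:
r(k, Q) = -1/188
(40328 + r(81, 180))*(23*w(15) + 45318) = (40328 - 1/188)*(23*(-46*15) + 45318) = 7581663*(23*(-690) + 45318)/188 = 7581663*(-15870 + 45318)/188 = (7581663/188)*29448 = 55816203006/47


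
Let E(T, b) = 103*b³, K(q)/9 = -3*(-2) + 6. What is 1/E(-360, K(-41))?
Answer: 1/129750336 ≈ 7.7071e-9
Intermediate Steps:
K(q) = 108 (K(q) = 9*(-3*(-2) + 6) = 9*(6 + 6) = 9*12 = 108)
1/E(-360, K(-41)) = 1/(103*108³) = 1/(103*1259712) = 1/129750336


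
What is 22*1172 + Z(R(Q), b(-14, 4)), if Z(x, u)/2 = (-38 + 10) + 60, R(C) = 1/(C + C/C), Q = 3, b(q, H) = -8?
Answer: 25848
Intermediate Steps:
R(C) = 1/(1 + C) (R(C) = 1/(C + 1) = 1/(1 + C))
Z(x, u) = 64 (Z(x, u) = 2*((-38 + 10) + 60) = 2*(-28 + 60) = 2*32 = 64)
22*1172 + Z(R(Q), b(-14, 4)) = 22*1172 + 64 = 25784 + 64 = 25848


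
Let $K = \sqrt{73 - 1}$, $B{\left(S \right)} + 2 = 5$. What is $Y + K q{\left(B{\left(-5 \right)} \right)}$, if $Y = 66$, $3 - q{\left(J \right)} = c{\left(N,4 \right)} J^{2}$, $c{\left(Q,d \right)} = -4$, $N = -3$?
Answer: $66 + 234 \sqrt{2} \approx 396.93$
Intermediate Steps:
$B{\left(S \right)} = 3$ ($B{\left(S \right)} = -2 + 5 = 3$)
$q{\left(J \right)} = 3 + 4 J^{2}$ ($q{\left(J \right)} = 3 - - 4 J^{2} = 3 + 4 J^{2}$)
$K = 6 \sqrt{2}$ ($K = \sqrt{72} = 6 \sqrt{2} \approx 8.4853$)
$Y + K q{\left(B{\left(-5 \right)} \right)} = 66 + 6 \sqrt{2} \left(3 + 4 \cdot 3^{2}\right) = 66 + 6 \sqrt{2} \left(3 + 4 \cdot 9\right) = 66 + 6 \sqrt{2} \left(3 + 36\right) = 66 + 6 \sqrt{2} \cdot 39 = 66 + 234 \sqrt{2}$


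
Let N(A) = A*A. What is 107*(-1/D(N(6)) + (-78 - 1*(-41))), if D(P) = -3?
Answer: -11770/3 ≈ -3923.3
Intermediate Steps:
N(A) = A²
107*(-1/D(N(6)) + (-78 - 1*(-41))) = 107*(-1/(-3) + (-78 - 1*(-41))) = 107*(-1*(-⅓) + (-78 + 41)) = 107*(⅓ - 37) = 107*(-110/3) = -11770/3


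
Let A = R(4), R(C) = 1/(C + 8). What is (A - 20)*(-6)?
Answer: 239/2 ≈ 119.50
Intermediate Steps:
R(C) = 1/(8 + C)
A = 1/12 (A = 1/(8 + 4) = 1/12 ≈ 0.083333)
(A - 20)*(-6) = (1/12 - 20)*(-6) = -239/12*(-6) = 239/2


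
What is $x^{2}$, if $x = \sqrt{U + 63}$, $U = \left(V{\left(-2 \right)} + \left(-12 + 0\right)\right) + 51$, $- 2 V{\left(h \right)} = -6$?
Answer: $105$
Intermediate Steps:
$V{\left(h \right)} = 3$ ($V{\left(h \right)} = \left(- \frac{1}{2}\right) \left(-6\right) = 3$)
$U = 42$ ($U = \left(3 + \left(-12 + 0\right)\right) + 51 = \left(3 - 12\right) + 51 = -9 + 51 = 42$)
$x = \sqrt{105}$ ($x = \sqrt{42 + 63} = \sqrt{105} \approx 10.247$)
$x^{2} = \left(\sqrt{105}\right)^{2} = 105$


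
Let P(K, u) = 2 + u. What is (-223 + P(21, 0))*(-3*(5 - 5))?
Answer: 0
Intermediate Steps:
(-223 + P(21, 0))*(-3*(5 - 5)) = (-223 + (2 + 0))*(-3*(5 - 5)) = (-223 + 2)*(-3*0) = -221*0 = 0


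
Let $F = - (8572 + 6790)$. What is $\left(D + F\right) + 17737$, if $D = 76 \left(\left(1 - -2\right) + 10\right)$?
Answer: $3363$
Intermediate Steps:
$D = 988$ ($D = 76 \left(\left(1 + 2\right) + 10\right) = 76 \left(3 + 10\right) = 76 \cdot 13 = 988$)
$F = -15362$ ($F = \left(-1\right) 15362 = -15362$)
$\left(D + F\right) + 17737 = \left(988 - 15362\right) + 17737 = -14374 + 17737 = 3363$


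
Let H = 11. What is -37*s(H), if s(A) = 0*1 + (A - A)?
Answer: 0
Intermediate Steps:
s(A) = 0 (s(A) = 0 + 0 = 0)
-37*s(H) = -37*0 = 0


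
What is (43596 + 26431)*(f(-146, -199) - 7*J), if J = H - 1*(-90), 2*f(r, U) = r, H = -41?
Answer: -29131232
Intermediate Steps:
f(r, U) = r/2
J = 49 (J = -41 - 1*(-90) = -41 + 90 = 49)
(43596 + 26431)*(f(-146, -199) - 7*J) = (43596 + 26431)*((½)*(-146) - 7*49) = 70027*(-73 - 343) = 70027*(-416) = -29131232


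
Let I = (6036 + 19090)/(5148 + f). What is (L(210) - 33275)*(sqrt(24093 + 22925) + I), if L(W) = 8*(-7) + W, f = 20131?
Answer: -48952838/1487 - 33121*sqrt(47018) ≈ -7.2148e+6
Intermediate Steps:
L(W) = -56 + W
I = 1478/1487 (I = (6036 + 19090)/(5148 + 20131) = 25126/25279 = 25126*(1/25279) = 1478/1487 ≈ 0.99395)
(L(210) - 33275)*(sqrt(24093 + 22925) + I) = ((-56 + 210) - 33275)*(sqrt(24093 + 22925) + 1478/1487) = (154 - 33275)*(sqrt(47018) + 1478/1487) = -33121*(1478/1487 + sqrt(47018)) = -48952838/1487 - 33121*sqrt(47018)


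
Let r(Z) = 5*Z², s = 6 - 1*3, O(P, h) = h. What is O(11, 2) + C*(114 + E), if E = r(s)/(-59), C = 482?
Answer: 3220360/59 ≈ 54582.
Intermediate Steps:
s = 3 (s = 6 - 3 = 3)
E = -45/59 (E = (5*3²)/(-59) = (5*9)*(-1/59) = 45*(-1/59) = -45/59 ≈ -0.76271)
O(11, 2) + C*(114 + E) = 2 + 482*(114 - 45/59) = 2 + 482*(6681/59) = 2 + 3220242/59 = 3220360/59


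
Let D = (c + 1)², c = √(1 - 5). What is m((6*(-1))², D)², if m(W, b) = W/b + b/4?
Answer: 30473/10000 + 60333*I/1250 ≈ 3.0473 + 48.266*I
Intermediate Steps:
c = 2*I (c = √(-4) = 2*I ≈ 2.0*I)
D = (1 + 2*I)² (D = (2*I + 1)² = (1 + 2*I)² ≈ -3.0 + 4.0*I)
m(W, b) = b/4 + W/b (m(W, b) = W/b + b*(¼) = W/b + b/4 = b/4 + W/b)
m((6*(-1))², D)² = ((-3 + 4*I)/4 + (6*(-1))²/(-3 + 4*I))² = ((-¾ + I) + (-6)²*((-3 - 4*I)/25))² = ((-¾ + I) + 36*((-3 - 4*I)/25))² = ((-¾ + I) + 36*(-3 - 4*I)/25)² = (-¾ + I + 36*(-3 - 4*I)/25)²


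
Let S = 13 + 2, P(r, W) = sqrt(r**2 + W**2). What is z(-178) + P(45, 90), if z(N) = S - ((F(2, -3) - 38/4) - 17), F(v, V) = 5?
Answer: 73/2 + 45*sqrt(5) ≈ 137.12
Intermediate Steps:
P(r, W) = sqrt(W**2 + r**2)
S = 15
z(N) = 73/2 (z(N) = 15 - ((5 - 38/4) - 17) = 15 - ((5 - 38*1/4) - 17) = 15 - ((5 - 19/2) - 17) = 15 - (-9/2 - 17) = 15 - 1*(-43/2) = 15 + 43/2 = 73/2)
z(-178) + P(45, 90) = 73/2 + sqrt(90**2 + 45**2) = 73/2 + sqrt(8100 + 2025) = 73/2 + sqrt(10125) = 73/2 + 45*sqrt(5)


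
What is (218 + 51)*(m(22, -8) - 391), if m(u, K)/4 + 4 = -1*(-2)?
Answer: -107331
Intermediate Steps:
m(u, K) = -8 (m(u, K) = -16 + 4*(-1*(-2)) = -16 + 4*2 = -16 + 8 = -8)
(218 + 51)*(m(22, -8) - 391) = (218 + 51)*(-8 - 391) = 269*(-399) = -107331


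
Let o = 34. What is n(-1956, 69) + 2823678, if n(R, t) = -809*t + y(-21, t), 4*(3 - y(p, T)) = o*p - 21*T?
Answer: 11073603/4 ≈ 2.7684e+6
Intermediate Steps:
y(p, T) = 3 - 17*p/2 + 21*T/4 (y(p, T) = 3 - (34*p - 21*T)/4 = 3 - (-21*T + 34*p)/4 = 3 + (-17*p/2 + 21*T/4) = 3 - 17*p/2 + 21*T/4)
n(R, t) = 363/2 - 3215*t/4 (n(R, t) = -809*t + (3 - 17/2*(-21) + 21*t/4) = -809*t + (3 + 357/2 + 21*t/4) = -809*t + (363/2 + 21*t/4) = 363/2 - 3215*t/4)
n(-1956, 69) + 2823678 = (363/2 - 3215/4*69) + 2823678 = (363/2 - 221835/4) + 2823678 = -221109/4 + 2823678 = 11073603/4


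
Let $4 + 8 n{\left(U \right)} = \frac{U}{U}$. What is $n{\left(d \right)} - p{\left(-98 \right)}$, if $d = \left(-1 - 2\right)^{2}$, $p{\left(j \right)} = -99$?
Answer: $\frac{789}{8} \approx 98.625$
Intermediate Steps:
$d = 9$ ($d = \left(-3\right)^{2} = 9$)
$n{\left(U \right)} = - \frac{3}{8}$ ($n{\left(U \right)} = - \frac{1}{2} + \frac{U \frac{1}{U}}{8} = - \frac{1}{2} + \frac{1}{8} \cdot 1 = - \frac{1}{2} + \frac{1}{8} = - \frac{3}{8}$)
$n{\left(d \right)} - p{\left(-98 \right)} = - \frac{3}{8} - -99 = - \frac{3}{8} + 99 = \frac{789}{8}$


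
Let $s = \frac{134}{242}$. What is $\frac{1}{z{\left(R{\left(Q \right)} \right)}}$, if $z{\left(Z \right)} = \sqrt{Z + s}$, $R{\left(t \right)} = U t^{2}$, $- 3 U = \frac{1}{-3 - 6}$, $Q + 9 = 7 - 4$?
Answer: $\frac{11 \sqrt{2055}}{685} \approx 0.72796$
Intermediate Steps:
$s = \frac{67}{121}$ ($s = 134 \cdot \frac{1}{242} = \frac{67}{121} \approx 0.55372$)
$Q = -6$ ($Q = -9 + \left(7 - 4\right) = -9 + 3 = -6$)
$U = \frac{1}{27}$ ($U = - \frac{1}{3 \left(-3 - 6\right)} = - \frac{1}{3 \left(-9\right)} = \left(- \frac{1}{3}\right) \left(- \frac{1}{9}\right) = \frac{1}{27} \approx 0.037037$)
$R{\left(t \right)} = \frac{t^{2}}{27}$
$z{\left(Z \right)} = \sqrt{\frac{67}{121} + Z}$ ($z{\left(Z \right)} = \sqrt{Z + \frac{67}{121}} = \sqrt{\frac{67}{121} + Z}$)
$\frac{1}{z{\left(R{\left(Q \right)} \right)}} = \frac{1}{\frac{1}{11} \sqrt{67 + 121 \frac{\left(-6\right)^{2}}{27}}} = \frac{1}{\frac{1}{11} \sqrt{67 + 121 \cdot \frac{1}{27} \cdot 36}} = \frac{1}{\frac{1}{11} \sqrt{67 + 121 \cdot \frac{4}{3}}} = \frac{1}{\frac{1}{11} \sqrt{67 + \frac{484}{3}}} = \frac{1}{\frac{1}{11} \sqrt{\frac{685}{3}}} = \frac{1}{\frac{1}{11} \frac{\sqrt{2055}}{3}} = \frac{1}{\frac{1}{33} \sqrt{2055}} = \frac{11 \sqrt{2055}}{685}$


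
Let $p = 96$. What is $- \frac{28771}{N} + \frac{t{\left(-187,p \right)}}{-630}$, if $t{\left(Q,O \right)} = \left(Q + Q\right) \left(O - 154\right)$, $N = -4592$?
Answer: $- \frac{5820281}{206640} \approx -28.166$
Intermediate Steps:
$t{\left(Q,O \right)} = 2 Q \left(-154 + O\right)$
$- \frac{28771}{N} + \frac{t{\left(-187,p \right)}}{-630} = - \frac{28771}{-4592} + \frac{2 \left(-187\right) \left(-154 + 96\right)}{-630} = \left(-28771\right) \left(- \frac{1}{4592}\right) + 2 \left(-187\right) \left(-58\right) \left(- \frac{1}{630}\right) = \frac{28771}{4592} + 21692 \left(- \frac{1}{630}\right) = \frac{28771}{4592} - \frac{10846}{315} = - \frac{5820281}{206640}$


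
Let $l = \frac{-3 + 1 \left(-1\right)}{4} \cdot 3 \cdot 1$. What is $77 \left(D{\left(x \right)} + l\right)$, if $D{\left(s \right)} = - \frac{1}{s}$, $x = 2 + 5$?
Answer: $-242$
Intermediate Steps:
$x = 7$
$l = -3$ ($l = \left(-3 - 1\right) \frac{1}{4} \cdot 3 \cdot 1 = \left(-4\right) \frac{1}{4} \cdot 3 \cdot 1 = \left(-1\right) 3 \cdot 1 = \left(-3\right) 1 = -3$)
$77 \left(D{\left(x \right)} + l\right) = 77 \left(- \frac{1}{7} - 3\right) = 77 \left(- \frac{22}{7}\right) = -242$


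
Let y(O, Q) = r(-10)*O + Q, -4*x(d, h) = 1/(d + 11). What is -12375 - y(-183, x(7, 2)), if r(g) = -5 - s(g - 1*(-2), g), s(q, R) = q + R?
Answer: -719711/72 ≈ -9996.0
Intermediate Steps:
s(q, R) = R + q
x(d, h) = -1/(4*(11 + d)) (x(d, h) = -1/(4*(d + 11)) = -1/(4*(11 + d)))
r(g) = -7 - 2*g (r(g) = -5 - (g + (g - 1*(-2))) = -5 - (g + (g + 2)) = -5 - (g + (2 + g)) = -5 - (2 + 2*g) = -5 + (-2 - 2*g) = -7 - 2*g)
y(O, Q) = Q + 13*O (y(O, Q) = (-7 - 2*(-10))*O + Q = (-7 + 20)*O + Q = 13*O + Q = Q + 13*O)
-12375 - y(-183, x(7, 2)) = -12375 - (-1/(44 + 4*7) + 13*(-183)) = -12375 - (-1/(44 + 28) - 2379) = -12375 - (-1/72 - 2379) = -12375 - 1*(-171289/72) = -12375 + 171289/72 = -719711/72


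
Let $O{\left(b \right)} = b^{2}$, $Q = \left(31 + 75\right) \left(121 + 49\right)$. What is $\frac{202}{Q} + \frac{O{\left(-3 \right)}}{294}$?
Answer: $\frac{9232}{220745} \approx 0.041822$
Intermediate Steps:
$Q = 18020$ ($Q = 106 \cdot 170 = 18020$)
$\frac{202}{Q} + \frac{O{\left(-3 \right)}}{294} = \frac{202}{18020} + \frac{\left(-3\right)^{2}}{294} = 202 \cdot \frac{1}{18020} + 9 \cdot \frac{1}{294} = \frac{101}{9010} + \frac{3}{98} = \frac{9232}{220745}$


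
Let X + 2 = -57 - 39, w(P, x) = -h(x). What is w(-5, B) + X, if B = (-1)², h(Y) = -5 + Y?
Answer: -94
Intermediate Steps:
B = 1
w(P, x) = 5 - x (w(P, x) = -(-5 + x) = 5 - x)
X = -98 (X = -2 + (-57 - 39) = -2 - 96 = -98)
w(-5, B) + X = (5 - 1*1) - 98 = (5 - 1) - 98 = 4 - 98 = -94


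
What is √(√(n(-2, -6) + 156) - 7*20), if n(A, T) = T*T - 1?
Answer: √(-140 + √191) ≈ 11.233*I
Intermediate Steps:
n(A, T) = -1 + T² (n(A, T) = T² - 1 = -1 + T²)
√(√(n(-2, -6) + 156) - 7*20) = √(√((-1 + (-6)²) + 156) - 7*20) = √(√((-1 + 36) + 156) - 140) = √(√(35 + 156) - 140) = √(√191 - 140) = √(-140 + √191)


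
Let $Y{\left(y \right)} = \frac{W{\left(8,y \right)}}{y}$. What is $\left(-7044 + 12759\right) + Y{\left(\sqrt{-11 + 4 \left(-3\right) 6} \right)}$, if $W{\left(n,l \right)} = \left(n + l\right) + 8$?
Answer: $5716 - \frac{16 i \sqrt{83}}{83} \approx 5716.0 - 1.7562 i$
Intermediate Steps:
$W{\left(n,l \right)} = 8 + l + n$ ($W{\left(n,l \right)} = \left(l + n\right) + 8 = 8 + l + n$)
$Y{\left(y \right)} = \frac{16 + y}{y}$ ($Y{\left(y \right)} = \frac{8 + y + 8}{y} = \frac{16 + y}{y}$)
$\left(-7044 + 12759\right) + Y{\left(\sqrt{-11 + 4 \left(-3\right) 6} \right)} = \left(-7044 + 12759\right) + \frac{16 + \sqrt{-11 + 4 \left(-3\right) 6}}{\sqrt{-11 + 4 \left(-3\right) 6}} = 5715 + \frac{16 + \sqrt{-11 - 72}}{\sqrt{-11 - 72}} = 5715 + \frac{16 + \sqrt{-83}}{\sqrt{-83}} = 5715 + \frac{16 + i \sqrt{83}}{i \sqrt{83}} = 5715 + - \frac{i \sqrt{83}}{83} \left(16 + i \sqrt{83}\right) = 5715 - \frac{i \sqrt{83} \left(16 + i \sqrt{83}\right)}{83}$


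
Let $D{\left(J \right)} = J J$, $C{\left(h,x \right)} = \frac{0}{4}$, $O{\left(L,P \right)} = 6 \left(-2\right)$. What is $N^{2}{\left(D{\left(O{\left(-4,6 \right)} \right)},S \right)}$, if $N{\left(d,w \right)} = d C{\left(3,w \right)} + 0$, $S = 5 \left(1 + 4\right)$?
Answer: $0$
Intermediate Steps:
$O{\left(L,P \right)} = -12$
$C{\left(h,x \right)} = 0$ ($C{\left(h,x \right)} = 0 \cdot \frac{1}{4} = 0$)
$D{\left(J \right)} = J^{2}$
$S = 25$ ($S = 5 \cdot 5 = 25$)
$N{\left(d,w \right)} = 0$ ($N{\left(d,w \right)} = d 0 + 0 = 0 + 0 = 0$)
$N^{2}{\left(D{\left(O{\left(-4,6 \right)} \right)},S \right)} = 0^{2} = 0$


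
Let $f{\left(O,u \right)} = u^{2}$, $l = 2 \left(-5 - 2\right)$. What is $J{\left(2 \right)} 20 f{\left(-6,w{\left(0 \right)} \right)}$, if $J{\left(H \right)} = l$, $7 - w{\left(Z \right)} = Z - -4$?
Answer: $-2520$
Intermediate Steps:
$w{\left(Z \right)} = 3 - Z$ ($w{\left(Z \right)} = 7 - \left(Z - -4\right) = 7 - \left(Z + 4\right) = 7 - \left(4 + Z\right) = 3 - Z$)
$l = -14$ ($l = 2 \left(-7\right) = -14$)
$J{\left(H \right)} = -14$
$J{\left(2 \right)} 20 f{\left(-6,w{\left(0 \right)} \right)} = \left(-14\right) 20 \left(3 - 0\right)^{2} = - 280 \left(3 + 0\right)^{2} = - 280 \cdot 3^{2} = \left(-280\right) 9 = -2520$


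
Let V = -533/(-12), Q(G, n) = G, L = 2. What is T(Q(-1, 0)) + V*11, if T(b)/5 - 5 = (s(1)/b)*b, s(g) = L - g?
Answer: 6223/12 ≈ 518.58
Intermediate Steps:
s(g) = 2 - g
V = 533/12 (V = -533*(-1/12) = 533/12 ≈ 44.417)
T(b) = 30 (T(b) = 25 + 5*(((2 - 1*1)/b)*b) = 25 + 5*(((2 - 1)/b)*b) = 25 + 5*((1/b)*b) = 25 + 5*(b/b) = 25 + 5*1 = 25 + 5 = 30)
T(Q(-1, 0)) + V*11 = 30 + (533/12)*11 = 30 + 5863/12 = 6223/12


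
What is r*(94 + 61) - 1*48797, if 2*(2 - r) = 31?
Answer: -101779/2 ≈ -50890.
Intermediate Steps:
r = -27/2 (r = 2 - ½*31 = 2 - 31/2 = -27/2 ≈ -13.500)
r*(94 + 61) - 1*48797 = -27*(94 + 61)/2 - 1*48797 = -27/2*155 - 48797 = -4185/2 - 48797 = -101779/2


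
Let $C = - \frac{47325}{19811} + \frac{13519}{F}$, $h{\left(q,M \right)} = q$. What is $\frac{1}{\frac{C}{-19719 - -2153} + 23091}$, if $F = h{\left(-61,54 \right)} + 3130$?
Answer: $\frac{48546003627}{1120975764179035} \approx 4.3307 \cdot 10^{-5}$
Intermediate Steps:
$F = 3069$ ($F = -61 + 3130 = 3069$)
$C = \frac{11144044}{5527269}$ ($C = - \frac{47325}{19811} + \frac{13519}{3069} = \left(-47325\right) \frac{1}{19811} + 13519 \cdot \frac{1}{3069} = - \frac{47325}{19811} + \frac{1229}{279} = \frac{11144044}{5527269} \approx 2.0162$)
$\frac{1}{\frac{C}{-19719 - -2153} + 23091} = \frac{1}{\frac{11144044}{5527269 \left(-19719 - -2153\right)} + 23091} = \frac{1}{\frac{11144044}{5527269 \left(-19719 + 2153\right)} + 23091} = \frac{1}{\frac{11144044}{5527269 \left(-17566\right)} + 23091} = \frac{1}{\frac{11144044}{5527269} \left(- \frac{1}{17566}\right) + 23091} = \frac{1}{- \frac{5572022}{48546003627} + 23091} = \frac{1}{\frac{1120975764179035}{48546003627}} = \frac{48546003627}{1120975764179035}$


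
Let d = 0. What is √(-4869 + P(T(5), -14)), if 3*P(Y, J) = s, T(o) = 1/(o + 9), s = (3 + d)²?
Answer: I*√4866 ≈ 69.757*I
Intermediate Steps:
s = 9 (s = (3 + 0)² = 3² = 9)
T(o) = 1/(9 + o)
P(Y, J) = 3 (P(Y, J) = (⅓)*9 = 3)
√(-4869 + P(T(5), -14)) = √(-4869 + 3) = √(-4866) = I*√4866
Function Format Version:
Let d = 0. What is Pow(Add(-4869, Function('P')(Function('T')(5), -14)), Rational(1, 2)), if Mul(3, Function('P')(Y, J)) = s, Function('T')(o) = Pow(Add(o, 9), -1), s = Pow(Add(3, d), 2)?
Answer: Mul(I, Pow(4866, Rational(1, 2))) ≈ Mul(69.757, I)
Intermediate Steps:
s = 9 (s = Pow(Add(3, 0), 2) = Pow(3, 2) = 9)
Function('T')(o) = Pow(Add(9, o), -1)
Function('P')(Y, J) = 3 (Function('P')(Y, J) = Mul(Rational(1, 3), 9) = 3)
Pow(Add(-4869, Function('P')(Function('T')(5), -14)), Rational(1, 2)) = Pow(Add(-4869, 3), Rational(1, 2)) = Pow(-4866, Rational(1, 2)) = Mul(I, Pow(4866, Rational(1, 2)))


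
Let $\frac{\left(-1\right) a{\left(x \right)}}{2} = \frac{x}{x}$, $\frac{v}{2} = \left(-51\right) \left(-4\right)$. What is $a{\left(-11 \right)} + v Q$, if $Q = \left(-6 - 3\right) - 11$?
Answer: $-8162$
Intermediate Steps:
$Q = -20$ ($Q = -9 - 11 = -20$)
$v = 408$ ($v = 2 \left(\left(-51\right) \left(-4\right)\right) = 2 \cdot 204 = 408$)
$a{\left(x \right)} = -2$ ($a{\left(x \right)} = - 2 \frac{x}{x} = \left(-2\right) 1 = -2$)
$a{\left(-11 \right)} + v Q = -2 + 408 \left(-20\right) = -2 - 8160 = -8162$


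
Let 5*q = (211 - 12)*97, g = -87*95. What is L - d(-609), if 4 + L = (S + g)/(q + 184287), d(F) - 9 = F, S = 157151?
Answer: 280712139/470369 ≈ 596.79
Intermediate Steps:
g = -8265
q = 19303/5 (q = ((211 - 12)*97)/5 = (199*97)/5 = (⅕)*19303 = 19303/5 ≈ 3860.6)
d(F) = 9 + F
L = -1509261/470369 (L = -4 + (157151 - 8265)/(19303/5 + 184287) = -4 + 148886/(940738/5) = -4 + 148886*(5/940738) = -4 + 372215/470369 = -1509261/470369 ≈ -3.2087)
L - d(-609) = -1509261/470369 - (9 - 609) = -1509261/470369 - 1*(-600) = -1509261/470369 + 600 = 280712139/470369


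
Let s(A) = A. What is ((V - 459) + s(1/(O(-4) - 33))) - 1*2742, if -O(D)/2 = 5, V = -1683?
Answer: -210013/43 ≈ -4884.0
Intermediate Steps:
O(D) = -10 (O(D) = -2*5 = -10)
((V - 459) + s(1/(O(-4) - 33))) - 1*2742 = ((-1683 - 459) + 1/(-10 - 33)) - 1*2742 = (-2142 + 1/(-43)) - 2742 = (-2142 - 1/43) - 2742 = -92107/43 - 2742 = -210013/43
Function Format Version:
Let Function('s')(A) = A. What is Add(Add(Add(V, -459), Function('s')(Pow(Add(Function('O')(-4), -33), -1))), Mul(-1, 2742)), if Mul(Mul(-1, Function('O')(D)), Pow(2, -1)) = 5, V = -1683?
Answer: Rational(-210013, 43) ≈ -4884.0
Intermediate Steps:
Function('O')(D) = -10 (Function('O')(D) = Mul(-2, 5) = -10)
Add(Add(Add(V, -459), Function('s')(Pow(Add(Function('O')(-4), -33), -1))), Mul(-1, 2742)) = Add(Add(Add(-1683, -459), Pow(Add(-10, -33), -1)), Mul(-1, 2742)) = Add(Add(-2142, Pow(-43, -1)), -2742) = Add(Add(-2142, Rational(-1, 43)), -2742) = Add(Rational(-92107, 43), -2742) = Rational(-210013, 43)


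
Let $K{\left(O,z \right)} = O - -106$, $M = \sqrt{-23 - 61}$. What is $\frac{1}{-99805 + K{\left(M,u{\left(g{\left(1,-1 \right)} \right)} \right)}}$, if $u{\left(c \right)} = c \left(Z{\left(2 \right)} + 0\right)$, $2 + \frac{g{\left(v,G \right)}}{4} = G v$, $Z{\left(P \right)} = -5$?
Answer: $- \frac{33233}{3313296895} - \frac{2 i \sqrt{21}}{9939890685} \approx -1.003 \cdot 10^{-5} - 9.2206 \cdot 10^{-10} i$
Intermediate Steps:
$g{\left(v,G \right)} = -8 + 4 G v$
$u{\left(c \right)} = - 5 c$ ($u{\left(c \right)} = c \left(-5 + 0\right) = c \left(-5\right) = - 5 c$)
$M = 2 i \sqrt{21}$ ($M = \sqrt{-84} = 2 i \sqrt{21} \approx 9.1651 i$)
$K{\left(O,z \right)} = 106 + O$ ($K{\left(O,z \right)} = O + 106 = 106 + O$)
$\frac{1}{-99805 + K{\left(M,u{\left(g{\left(1,-1 \right)} \right)} \right)}} = \frac{1}{-99805 + \left(106 + 2 i \sqrt{21}\right)} = \frac{1}{-99699 + 2 i \sqrt{21}}$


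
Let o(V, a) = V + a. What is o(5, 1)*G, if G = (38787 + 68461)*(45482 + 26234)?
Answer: 46148385408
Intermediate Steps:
G = 7691397568 (G = 107248*71716 = 7691397568)
o(5, 1)*G = (5 + 1)*7691397568 = 6*7691397568 = 46148385408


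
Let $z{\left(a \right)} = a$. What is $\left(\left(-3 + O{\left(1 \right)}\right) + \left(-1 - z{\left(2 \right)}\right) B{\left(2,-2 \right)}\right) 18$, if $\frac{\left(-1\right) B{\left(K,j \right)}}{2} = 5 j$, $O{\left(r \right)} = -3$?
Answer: $-1188$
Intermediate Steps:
$B{\left(K,j \right)} = - 10 j$ ($B{\left(K,j \right)} = - 2 \cdot 5 j = - 10 j$)
$\left(\left(-3 + O{\left(1 \right)}\right) + \left(-1 - z{\left(2 \right)}\right) B{\left(2,-2 \right)}\right) 18 = \left(\left(-3 - 3\right) + \left(-1 - 2\right) \left(\left(-10\right) \left(-2\right)\right)\right) 18 = \left(-6 + \left(-1 - 2\right) 20\right) 18 = \left(-6 - 60\right) 18 = \left(-66\right) 18 = -1188$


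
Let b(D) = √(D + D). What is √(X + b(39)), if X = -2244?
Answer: √(-2244 + √78) ≈ 47.278*I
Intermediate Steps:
b(D) = √2*√D (b(D) = √(2*D) = √2*√D)
√(X + b(39)) = √(-2244 + √2*√39) = √(-2244 + √78)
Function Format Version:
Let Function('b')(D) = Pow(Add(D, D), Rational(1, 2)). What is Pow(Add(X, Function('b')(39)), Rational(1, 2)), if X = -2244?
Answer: Pow(Add(-2244, Pow(78, Rational(1, 2))), Rational(1, 2)) ≈ Mul(47.278, I)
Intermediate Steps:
Function('b')(D) = Mul(Pow(2, Rational(1, 2)), Pow(D, Rational(1, 2))) (Function('b')(D) = Pow(Mul(2, D), Rational(1, 2)) = Mul(Pow(2, Rational(1, 2)), Pow(D, Rational(1, 2))))
Pow(Add(X, Function('b')(39)), Rational(1, 2)) = Pow(Add(-2244, Mul(Pow(2, Rational(1, 2)), Pow(39, Rational(1, 2)))), Rational(1, 2)) = Pow(Add(-2244, Pow(78, Rational(1, 2))), Rational(1, 2))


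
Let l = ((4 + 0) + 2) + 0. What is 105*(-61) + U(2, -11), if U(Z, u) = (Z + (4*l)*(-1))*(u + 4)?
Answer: -6251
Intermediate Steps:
l = 6 (l = (4 + 2) + 0 = 6 + 0 = 6)
U(Z, u) = (-24 + Z)*(4 + u) (U(Z, u) = (Z + (4*6)*(-1))*(u + 4) = (Z + 24*(-1))*(4 + u) = (Z - 24)*(4 + u) = (-24 + Z)*(4 + u))
105*(-61) + U(2, -11) = 105*(-61) + (-96 - 24*(-11) + 4*2 + 2*(-11)) = -6405 + (-96 + 264 + 8 - 22) = -6405 + 154 = -6251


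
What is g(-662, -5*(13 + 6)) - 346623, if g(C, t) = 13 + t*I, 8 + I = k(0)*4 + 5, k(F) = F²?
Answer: -346325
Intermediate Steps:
I = -3 (I = -8 + (0²*4 + 5) = -8 + (0*4 + 5) = -8 + (0 + 5) = -8 + 5 = -3)
g(C, t) = 13 - 3*t (g(C, t) = 13 + t*(-3) = 13 - 3*t)
g(-662, -5*(13 + 6)) - 346623 = (13 - (-15)*(13 + 6)) - 346623 = (13 - (-15)*19) - 346623 = (13 - 3*(-95)) - 346623 = (13 + 285) - 346623 = 298 - 346623 = -346325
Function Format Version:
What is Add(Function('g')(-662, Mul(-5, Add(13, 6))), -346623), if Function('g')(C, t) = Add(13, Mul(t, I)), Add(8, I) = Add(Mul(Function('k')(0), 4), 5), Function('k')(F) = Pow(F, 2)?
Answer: -346325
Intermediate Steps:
I = -3 (I = Add(-8, Add(Mul(Pow(0, 2), 4), 5)) = Add(-8, Add(Mul(0, 4), 5)) = Add(-8, Add(0, 5)) = Add(-8, 5) = -3)
Function('g')(C, t) = Add(13, Mul(-3, t)) (Function('g')(C, t) = Add(13, Mul(t, -3)) = Add(13, Mul(-3, t)))
Add(Function('g')(-662, Mul(-5, Add(13, 6))), -346623) = Add(Add(13, Mul(-3, Mul(-5, Add(13, 6)))), -346623) = Add(Add(13, Mul(-3, Mul(-5, 19))), -346623) = Add(Add(13, Mul(-3, -95)), -346623) = Add(Add(13, 285), -346623) = Add(298, -346623) = -346325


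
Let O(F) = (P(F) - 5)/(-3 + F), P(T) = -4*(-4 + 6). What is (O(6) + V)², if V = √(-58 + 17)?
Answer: (13 - 3*I*√41)²/9 ≈ -22.222 - 55.494*I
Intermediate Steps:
P(T) = -8 (P(T) = -4*2 = -8)
V = I*√41 (V = √(-41) = I*√41 ≈ 6.4031*I)
O(F) = -13/(-3 + F) (O(F) = (-8 - 5)/(-3 + F) = -13/(-3 + F))
(O(6) + V)² = (-13/(-3 + 6) + I*√41)² = (-13/3 + I*√41)²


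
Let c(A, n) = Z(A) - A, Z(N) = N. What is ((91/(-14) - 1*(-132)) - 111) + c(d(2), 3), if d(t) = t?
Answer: 29/2 ≈ 14.500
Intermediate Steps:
c(A, n) = 0 (c(A, n) = A - A = 0)
((91/(-14) - 1*(-132)) - 111) + c(d(2), 3) = ((91/(-14) - 1*(-132)) - 111) + 0 = ((91*(-1/14) + 132) - 111) + 0 = ((-13/2 + 132) - 111) + 0 = (251/2 - 111) + 0 = 29/2 + 0 = 29/2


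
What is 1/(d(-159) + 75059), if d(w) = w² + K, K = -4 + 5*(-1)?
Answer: 1/100331 ≈ 9.9670e-6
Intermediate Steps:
K = -9 (K = -4 - 5 = -9)
d(w) = -9 + w² (d(w) = w² - 9 = -9 + w²)
1/(d(-159) + 75059) = 1/((-9 + (-159)²) + 75059) = 1/((-9 + 25281) + 75059) = 1/(25272 + 75059) = 1/100331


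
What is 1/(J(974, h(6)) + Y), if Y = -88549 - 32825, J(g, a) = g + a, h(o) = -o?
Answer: -1/120406 ≈ -8.3052e-6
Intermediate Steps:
J(g, a) = a + g
Y = -121374
1/(J(974, h(6)) + Y) = 1/((-1*6 + 974) - 121374) = 1/((-6 + 974) - 121374) = 1/(968 - 121374) = 1/(-120406) = -1/120406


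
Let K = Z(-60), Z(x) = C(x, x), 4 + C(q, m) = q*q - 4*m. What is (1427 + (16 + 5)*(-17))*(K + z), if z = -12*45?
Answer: 3526720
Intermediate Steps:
C(q, m) = -4 + q² - 4*m (C(q, m) = -4 + (q*q - 4*m) = -4 + (q² - 4*m) = -4 + q² - 4*m)
Z(x) = -4 + x² - 4*x
K = 3836 (K = -4 + (-60)² - 4*(-60) = -4 + 3600 + 240 = 3836)
z = -540
(1427 + (16 + 5)*(-17))*(K + z) = (1427 + (16 + 5)*(-17))*(3836 - 540) = (1427 + 21*(-17))*3296 = (1427 - 357)*3296 = 1070*3296 = 3526720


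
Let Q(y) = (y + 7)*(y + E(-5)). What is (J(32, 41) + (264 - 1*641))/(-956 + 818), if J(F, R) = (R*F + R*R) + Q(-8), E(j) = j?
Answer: -2629/138 ≈ -19.051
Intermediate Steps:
Q(y) = (-5 + y)*(7 + y) (Q(y) = (y + 7)*(y - 5) = (7 + y)*(-5 + y) = (-5 + y)*(7 + y))
J(F, R) = 13 + R² + F*R (J(F, R) = (R*F + R*R) + (-35 + (-8)² + 2*(-8)) = (F*R + R²) + (-35 + 64 - 16) = (R² + F*R) + 13 = 13 + R² + F*R)
(J(32, 41) + (264 - 1*641))/(-956 + 818) = ((13 + 41² + 32*41) + (264 - 1*641))/(-956 + 818) = ((13 + 1681 + 1312) + (264 - 641))/(-138) = (3006 - 377)*(-1/138) = 2629*(-1/138) = -2629/138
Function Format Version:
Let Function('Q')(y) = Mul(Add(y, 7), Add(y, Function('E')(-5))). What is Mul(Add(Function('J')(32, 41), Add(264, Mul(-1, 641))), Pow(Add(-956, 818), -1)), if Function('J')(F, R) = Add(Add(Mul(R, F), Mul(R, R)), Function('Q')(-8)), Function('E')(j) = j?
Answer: Rational(-2629, 138) ≈ -19.051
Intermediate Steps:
Function('Q')(y) = Mul(Add(-5, y), Add(7, y)) (Function('Q')(y) = Mul(Add(y, 7), Add(y, -5)) = Mul(Add(7, y), Add(-5, y)) = Mul(Add(-5, y), Add(7, y)))
Function('J')(F, R) = Add(13, Pow(R, 2), Mul(F, R)) (Function('J')(F, R) = Add(Add(Mul(R, F), Mul(R, R)), Add(-35, Pow(-8, 2), Mul(2, -8))) = Add(Add(Mul(F, R), Pow(R, 2)), Add(-35, 64, -16)) = Add(Add(Pow(R, 2), Mul(F, R)), 13) = Add(13, Pow(R, 2), Mul(F, R)))
Mul(Add(Function('J')(32, 41), Add(264, Mul(-1, 641))), Pow(Add(-956, 818), -1)) = Mul(Add(Add(13, Pow(41, 2), Mul(32, 41)), Add(264, Mul(-1, 641))), Pow(Add(-956, 818), -1)) = Mul(Add(Add(13, 1681, 1312), Add(264, -641)), Pow(-138, -1)) = Mul(Add(3006, -377), Rational(-1, 138)) = Mul(2629, Rational(-1, 138)) = Rational(-2629, 138)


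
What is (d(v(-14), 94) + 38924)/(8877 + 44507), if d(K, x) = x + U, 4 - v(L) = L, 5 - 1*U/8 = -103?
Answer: 19941/26692 ≈ 0.74708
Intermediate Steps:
U = 864 (U = 40 - 8*(-103) = 40 + 824 = 864)
v(L) = 4 - L
d(K, x) = 864 + x (d(K, x) = x + 864 = 864 + x)
(d(v(-14), 94) + 38924)/(8877 + 44507) = ((864 + 94) + 38924)/(8877 + 44507) = (958 + 38924)/53384 = 39882*(1/53384) = 19941/26692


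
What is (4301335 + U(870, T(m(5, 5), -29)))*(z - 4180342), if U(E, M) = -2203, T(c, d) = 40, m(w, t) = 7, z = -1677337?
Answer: -25182935234628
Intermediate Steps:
(4301335 + U(870, T(m(5, 5), -29)))*(z - 4180342) = (4301335 - 2203)*(-1677337 - 4180342) = 4299132*(-5857679) = -25182935234628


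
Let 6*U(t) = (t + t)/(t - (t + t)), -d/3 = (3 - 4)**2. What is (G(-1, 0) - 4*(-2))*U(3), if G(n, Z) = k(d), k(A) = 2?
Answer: -10/3 ≈ -3.3333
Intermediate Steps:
d = -3 (d = -3*(3 - 4)**2 = -3*(-1)**2 = -3*1 = -3)
G(n, Z) = 2
U(t) = -1/3 (U(t) = ((t + t)/(t - (t + t)))/6 = ((2*t)/(t - 2*t))/6 = ((2*t)/((-t)))/6 = ((2*t)*(-1/t))/6 = (1/6)*(-2) = -1/3)
(G(-1, 0) - 4*(-2))*U(3) = (2 - 4*(-2))*(-1/3) = (2 + 8)*(-1/3) = 10*(-1/3) = -10/3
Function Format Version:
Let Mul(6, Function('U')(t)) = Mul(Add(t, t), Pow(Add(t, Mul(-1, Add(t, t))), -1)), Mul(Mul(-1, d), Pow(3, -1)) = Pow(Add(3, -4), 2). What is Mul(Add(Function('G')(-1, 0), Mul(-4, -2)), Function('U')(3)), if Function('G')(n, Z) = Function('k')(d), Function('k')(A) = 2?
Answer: Rational(-10, 3) ≈ -3.3333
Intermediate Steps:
d = -3 (d = Mul(-3, Pow(Add(3, -4), 2)) = Mul(-3, Pow(-1, 2)) = Mul(-3, 1) = -3)
Function('G')(n, Z) = 2
Function('U')(t) = Rational(-1, 3) (Function('U')(t) = Mul(Rational(1, 6), Mul(Add(t, t), Pow(Add(t, Mul(-1, Add(t, t))), -1))) = Mul(Rational(1, 6), Mul(Mul(2, t), Pow(Add(t, Mul(-1, Mul(2, t))), -1))) = Mul(Rational(1, 6), Mul(Mul(2, t), Pow(Add(t, Mul(-2, t)), -1))) = Mul(Rational(1, 6), Mul(Mul(2, t), Pow(Mul(-1, t), -1))) = Mul(Rational(1, 6), Mul(Mul(2, t), Mul(-1, Pow(t, -1)))) = Mul(Rational(1, 6), -2) = Rational(-1, 3))
Mul(Add(Function('G')(-1, 0), Mul(-4, -2)), Function('U')(3)) = Mul(Add(2, Mul(-4, -2)), Rational(-1, 3)) = Mul(Add(2, 8), Rational(-1, 3)) = Mul(10, Rational(-1, 3)) = Rational(-10, 3)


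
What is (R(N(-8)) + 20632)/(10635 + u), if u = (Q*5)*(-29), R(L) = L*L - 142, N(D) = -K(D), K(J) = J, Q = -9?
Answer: 10277/5970 ≈ 1.7214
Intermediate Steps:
N(D) = -D
R(L) = -142 + L**2 (R(L) = L**2 - 142 = -142 + L**2)
u = 1305 (u = -9*5*(-29) = -45*(-29) = 1305)
(R(N(-8)) + 20632)/(10635 + u) = ((-142 + (-1*(-8))**2) + 20632)/(10635 + 1305) = ((-142 + 8**2) + 20632)/11940 = ((-142 + 64) + 20632)*(1/11940) = (-78 + 20632)*(1/11940) = 20554*(1/11940) = 10277/5970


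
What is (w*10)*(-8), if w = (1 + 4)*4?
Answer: -1600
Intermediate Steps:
w = 20 (w = 5*4 = 20)
(w*10)*(-8) = (20*10)*(-8) = 200*(-8) = -1600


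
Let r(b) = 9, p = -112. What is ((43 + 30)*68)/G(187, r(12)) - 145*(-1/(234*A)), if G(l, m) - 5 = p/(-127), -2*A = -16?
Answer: 131141059/155376 ≈ 844.02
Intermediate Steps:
A = 8 (A = -½*(-16) = 8)
G(l, m) = 747/127 (G(l, m) = 5 - 112/(-127) = 5 - 112*(-1/127) = 5 + 112/127 = 747/127)
((43 + 30)*68)/G(187, r(12)) - 145*(-1/(234*A)) = ((43 + 30)*68)/(747/127) - 145/(8*(-234)) = (73*68)*(127/747) - 145/(-1872) = 4964*(127/747) - 145*(-1/1872) = 630428/747 + 145/1872 = 131141059/155376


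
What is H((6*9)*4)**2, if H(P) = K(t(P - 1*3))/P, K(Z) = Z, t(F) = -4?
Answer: 1/2916 ≈ 0.00034294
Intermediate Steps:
H(P) = -4/P
H((6*9)*4)**2 = (-4/((6*9)*4))**2 = (-4/(54*4))**2 = (-4/216)**2 = (-4*1/216)**2 = (-1/54)**2 = 1/2916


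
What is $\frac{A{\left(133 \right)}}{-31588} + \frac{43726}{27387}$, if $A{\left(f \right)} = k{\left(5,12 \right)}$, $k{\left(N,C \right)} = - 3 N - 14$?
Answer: $\frac{1382011111}{865100556} \approx 1.5975$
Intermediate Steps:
$k{\left(N,C \right)} = -14 - 3 N$
$A{\left(f \right)} = -29$ ($A{\left(f \right)} = -14 - 15 = -29$)
$\frac{A{\left(133 \right)}}{-31588} + \frac{43726}{27387} = - \frac{29}{-31588} + \frac{43726}{27387} = \left(-29\right) \left(- \frac{1}{31588}\right) + 43726 \cdot \frac{1}{27387} = \frac{29}{31588} + \frac{43726}{27387} = \frac{1382011111}{865100556}$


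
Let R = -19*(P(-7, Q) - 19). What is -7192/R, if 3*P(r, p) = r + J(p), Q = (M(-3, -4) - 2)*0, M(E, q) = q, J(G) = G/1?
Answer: -2697/152 ≈ -17.743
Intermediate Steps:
J(G) = G (J(G) = G*1 = G)
Q = 0 (Q = (-4 - 2)*0 = -6*0 = 0)
P(r, p) = p/3 + r/3 (P(r, p) = (r + p)/3 = (p + r)/3 = p/3 + r/3)
R = 1216/3 (R = -19*(((⅓)*0 + (⅓)*(-7)) - 19) = -19*((0 - 7/3) - 19) = -19*(-7/3 - 19) = -19*(-64/3) = 1216/3 ≈ 405.33)
-7192/R = -7192/1216/3 = -7192*3/1216 = -2697/152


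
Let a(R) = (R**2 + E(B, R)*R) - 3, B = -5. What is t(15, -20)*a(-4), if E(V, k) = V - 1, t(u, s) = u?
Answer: 555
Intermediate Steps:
E(V, k) = -1 + V
a(R) = -3 + R**2 - 6*R (a(R) = (R**2 + (-1 - 5)*R) - 3 = (R**2 - 6*R) - 3 = -3 + R**2 - 6*R)
t(15, -20)*a(-4) = 15*(-3 + (-4)**2 - 6*(-4)) = 15*(-3 + 16 + 24) = 15*37 = 555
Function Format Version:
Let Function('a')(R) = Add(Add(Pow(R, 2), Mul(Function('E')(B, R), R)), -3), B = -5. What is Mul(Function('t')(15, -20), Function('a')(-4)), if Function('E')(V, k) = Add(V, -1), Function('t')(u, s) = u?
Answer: 555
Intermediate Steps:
Function('E')(V, k) = Add(-1, V)
Function('a')(R) = Add(-3, Pow(R, 2), Mul(-6, R)) (Function('a')(R) = Add(Add(Pow(R, 2), Mul(Add(-1, -5), R)), -3) = Add(Add(Pow(R, 2), Mul(-6, R)), -3) = Add(-3, Pow(R, 2), Mul(-6, R)))
Mul(Function('t')(15, -20), Function('a')(-4)) = Mul(15, Add(-3, Pow(-4, 2), Mul(-6, -4))) = Mul(15, Add(-3, 16, 24)) = Mul(15, 37) = 555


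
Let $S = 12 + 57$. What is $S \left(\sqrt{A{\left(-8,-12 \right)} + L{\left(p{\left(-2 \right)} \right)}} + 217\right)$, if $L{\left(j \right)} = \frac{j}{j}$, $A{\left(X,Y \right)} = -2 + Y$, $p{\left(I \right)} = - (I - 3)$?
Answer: $14973 + 69 i \sqrt{13} \approx 14973.0 + 248.78 i$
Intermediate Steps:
$p{\left(I \right)} = 3 - I$ ($p{\left(I \right)} = - (-3 + I) = 3 - I$)
$L{\left(j \right)} = 1$
$S = 69$
$S \left(\sqrt{A{\left(-8,-12 \right)} + L{\left(p{\left(-2 \right)} \right)}} + 217\right) = 69 \left(\sqrt{\left(-2 - 12\right) + 1} + 217\right) = 69 \left(\sqrt{-14 + 1} + 217\right) = 69 \left(\sqrt{-13} + 217\right) = 69 \left(i \sqrt{13} + 217\right) = 69 \left(217 + i \sqrt{13}\right) = 14973 + 69 i \sqrt{13}$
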